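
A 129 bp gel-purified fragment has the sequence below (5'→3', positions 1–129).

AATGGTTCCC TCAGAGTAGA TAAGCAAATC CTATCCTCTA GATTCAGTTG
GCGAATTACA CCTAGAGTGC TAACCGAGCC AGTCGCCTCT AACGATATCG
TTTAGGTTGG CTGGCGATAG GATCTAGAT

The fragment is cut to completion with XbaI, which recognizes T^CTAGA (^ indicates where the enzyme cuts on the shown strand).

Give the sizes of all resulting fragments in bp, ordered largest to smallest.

86, 37, 6 bp

XbaI sites (TCTAGA) start at positions 37, 123.
XbaI cuts after the first base of each site, so after positions 37, 123.
Linear molecule, 2 cuts → 3 fragments:
  1–37 → 37 bp
  38–123 → 86 bp
  124–129 → 6 bp
Sorted largest to smallest: 86, 37, 6 bp.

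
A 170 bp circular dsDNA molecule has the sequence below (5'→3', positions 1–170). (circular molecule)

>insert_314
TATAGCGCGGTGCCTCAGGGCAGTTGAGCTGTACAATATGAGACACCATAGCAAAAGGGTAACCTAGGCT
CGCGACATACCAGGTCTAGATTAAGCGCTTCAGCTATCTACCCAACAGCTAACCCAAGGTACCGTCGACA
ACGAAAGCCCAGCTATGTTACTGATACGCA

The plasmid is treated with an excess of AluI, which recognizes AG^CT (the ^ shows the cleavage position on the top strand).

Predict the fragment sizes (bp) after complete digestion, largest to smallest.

AluI sites (AGCT) start at positions 27, 102, 117, 151.
AluI cuts after base 2 of each site, so after positions 28, 103, 118, 152.
Circular molecule, 4 cuts → 4 fragments:
  29–103 → 75 bp
  104–118 → 15 bp
  119–152 → 34 bp
  153–170 then 1–28 → 18 + 28 = 46 bp
Sorted largest to smallest: 75, 46, 34, 15 bp.

75, 46, 34, 15 bp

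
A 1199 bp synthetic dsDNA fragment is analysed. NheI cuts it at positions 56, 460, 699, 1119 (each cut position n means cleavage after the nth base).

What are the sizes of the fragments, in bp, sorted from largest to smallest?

Linear molecule, 4 cuts → 5 fragments:
  56 − 0 = 56 bp
  460 − 56 = 404 bp
  699 − 460 = 239 bp
  1119 − 699 = 420 bp
  1199 − 1119 = 80 bp
Sorted largest to smallest: 420, 404, 239, 80, 56 bp.

420, 404, 239, 80, 56 bp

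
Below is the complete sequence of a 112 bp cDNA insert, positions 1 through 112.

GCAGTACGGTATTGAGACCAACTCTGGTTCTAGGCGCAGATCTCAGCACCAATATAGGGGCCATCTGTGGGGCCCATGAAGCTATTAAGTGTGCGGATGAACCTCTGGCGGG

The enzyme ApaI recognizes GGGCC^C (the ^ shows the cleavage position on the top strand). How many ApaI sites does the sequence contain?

GGGCCC occurs starting at position 70.
ApaI cuts at 1 site.

1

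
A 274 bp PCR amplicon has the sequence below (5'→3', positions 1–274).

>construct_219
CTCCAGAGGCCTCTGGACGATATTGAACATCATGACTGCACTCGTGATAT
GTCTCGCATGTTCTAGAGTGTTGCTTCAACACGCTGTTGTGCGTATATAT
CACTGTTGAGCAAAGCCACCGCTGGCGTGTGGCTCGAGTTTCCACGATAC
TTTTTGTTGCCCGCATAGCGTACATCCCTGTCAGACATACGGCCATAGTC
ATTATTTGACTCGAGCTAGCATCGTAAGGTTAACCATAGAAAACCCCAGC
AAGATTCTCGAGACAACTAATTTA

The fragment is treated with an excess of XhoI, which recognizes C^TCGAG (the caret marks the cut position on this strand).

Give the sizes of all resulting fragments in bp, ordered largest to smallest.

XhoI sites (CTCGAG) start at positions 133, 210, 257.
XhoI cuts after the first base of each site, so after positions 133, 210, 257.
Linear molecule, 3 cuts → 4 fragments:
  1–133 → 133 bp
  134–210 → 77 bp
  211–257 → 47 bp
  258–274 → 17 bp
Sorted largest to smallest: 133, 77, 47, 17 bp.

133, 77, 47, 17 bp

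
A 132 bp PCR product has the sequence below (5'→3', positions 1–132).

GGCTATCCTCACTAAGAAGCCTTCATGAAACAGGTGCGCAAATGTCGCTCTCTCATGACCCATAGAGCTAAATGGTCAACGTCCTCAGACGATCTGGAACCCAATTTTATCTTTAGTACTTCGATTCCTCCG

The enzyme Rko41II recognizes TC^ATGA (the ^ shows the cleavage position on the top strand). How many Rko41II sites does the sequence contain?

TCATGA occurs starting at positions 23, 53.
Rko41II cuts at 2 sites.

2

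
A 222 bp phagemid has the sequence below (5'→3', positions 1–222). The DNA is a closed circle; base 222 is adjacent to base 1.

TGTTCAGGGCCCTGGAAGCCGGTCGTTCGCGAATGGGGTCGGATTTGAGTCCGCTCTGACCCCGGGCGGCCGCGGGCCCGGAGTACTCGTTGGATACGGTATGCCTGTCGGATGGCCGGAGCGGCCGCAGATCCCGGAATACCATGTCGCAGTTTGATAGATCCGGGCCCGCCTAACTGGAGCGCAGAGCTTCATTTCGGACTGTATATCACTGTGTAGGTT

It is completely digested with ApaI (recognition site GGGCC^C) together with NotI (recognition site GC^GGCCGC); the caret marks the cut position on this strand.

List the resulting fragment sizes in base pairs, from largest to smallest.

64, 56, 47, 44, 11 bp

ApaI sites (GGGCCC) start at positions 7, 74, 165.
ApaI cuts after base 5 of each site (before the last base), so after positions 11, 78, 169.
NotI sites (GCGGCCGC) start at positions 66, 121.
NotI cuts after base 2 of each site, so after positions 67, 122.
Combined cut positions: 11, 67, 78, 122, 169.
Circular molecule, 5 cuts → 5 fragments:
  12–67 → 56 bp
  68–78 → 11 bp
  79–122 → 44 bp
  123–169 → 47 bp
  170–222 then 1–11 → 53 + 11 = 64 bp
Sorted largest to smallest: 64, 56, 47, 44, 11 bp.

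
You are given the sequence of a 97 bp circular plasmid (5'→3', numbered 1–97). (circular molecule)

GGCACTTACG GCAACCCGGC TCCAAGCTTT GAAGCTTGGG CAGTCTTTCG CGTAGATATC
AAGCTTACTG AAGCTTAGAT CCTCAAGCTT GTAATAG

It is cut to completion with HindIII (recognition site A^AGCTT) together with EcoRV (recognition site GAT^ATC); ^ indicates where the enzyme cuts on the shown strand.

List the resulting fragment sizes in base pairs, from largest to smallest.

36, 25, 14, 10, 8, 4 bp

HindIII sites (AAGCTT) start at positions 24, 32, 61, 71, 85.
HindIII cuts after the first base of each site, so after positions 24, 32, 61, 71, 85.
The EcoRV site (GATATC) starts at position 55.
EcoRV cuts after base 3 of each site, so after position 57.
Combined cut positions: 24, 32, 57, 61, 71, 85.
Circular molecule, 6 cuts → 6 fragments:
  25–32 → 8 bp
  33–57 → 25 bp
  58–61 → 4 bp
  62–71 → 10 bp
  72–85 → 14 bp
  86–97 then 1–24 → 12 + 24 = 36 bp
Sorted largest to smallest: 36, 25, 14, 10, 8, 4 bp.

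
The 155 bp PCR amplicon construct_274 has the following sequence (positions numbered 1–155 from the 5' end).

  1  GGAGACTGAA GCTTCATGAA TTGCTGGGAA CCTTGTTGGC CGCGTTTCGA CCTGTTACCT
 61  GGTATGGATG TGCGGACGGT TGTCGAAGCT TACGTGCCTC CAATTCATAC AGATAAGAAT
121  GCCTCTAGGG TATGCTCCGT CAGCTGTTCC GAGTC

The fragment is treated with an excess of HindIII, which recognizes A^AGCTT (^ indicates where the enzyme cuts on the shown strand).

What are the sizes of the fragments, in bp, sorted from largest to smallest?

77, 69, 9 bp

HindIII sites (AAGCTT) start at positions 9, 86.
HindIII cuts after the first base of each site, so after positions 9, 86.
Linear molecule, 2 cuts → 3 fragments:
  1–9 → 9 bp
  10–86 → 77 bp
  87–155 → 69 bp
Sorted largest to smallest: 77, 69, 9 bp.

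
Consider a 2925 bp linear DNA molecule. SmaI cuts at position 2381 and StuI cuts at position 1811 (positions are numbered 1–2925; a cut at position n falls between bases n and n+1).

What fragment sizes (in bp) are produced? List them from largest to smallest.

Combined cut positions (sorted): 1811, 2381.
Linear molecule, 2 cuts → 3 fragments:
  1811 − 0 = 1811 bp
  2381 − 1811 = 570 bp
  2925 − 2381 = 544 bp
Sorted largest to smallest: 1811, 570, 544 bp.

1811, 570, 544 bp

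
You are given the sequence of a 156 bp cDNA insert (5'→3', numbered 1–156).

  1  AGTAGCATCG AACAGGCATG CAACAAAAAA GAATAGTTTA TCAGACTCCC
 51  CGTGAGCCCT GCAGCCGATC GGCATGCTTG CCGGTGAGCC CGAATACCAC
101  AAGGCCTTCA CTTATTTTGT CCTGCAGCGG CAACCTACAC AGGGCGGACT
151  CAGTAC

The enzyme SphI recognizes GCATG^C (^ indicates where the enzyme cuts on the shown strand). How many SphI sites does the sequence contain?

2

GCATGC occurs starting at positions 16, 72.
SphI cuts at 2 sites.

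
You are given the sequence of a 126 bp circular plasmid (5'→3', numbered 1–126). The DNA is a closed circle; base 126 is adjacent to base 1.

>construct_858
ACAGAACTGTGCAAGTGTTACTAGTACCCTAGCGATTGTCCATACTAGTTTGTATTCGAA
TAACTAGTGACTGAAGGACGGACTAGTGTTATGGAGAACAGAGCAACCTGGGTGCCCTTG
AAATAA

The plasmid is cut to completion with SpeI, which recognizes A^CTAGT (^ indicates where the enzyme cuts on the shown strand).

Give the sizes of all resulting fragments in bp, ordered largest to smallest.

SpeI sites (ACTAGT) start at positions 20, 44, 63, 82.
SpeI cuts after the first base of each site, so after positions 20, 44, 63, 82.
Circular molecule, 4 cuts → 4 fragments:
  21–44 → 24 bp
  45–63 → 19 bp
  64–82 → 19 bp
  83–126 then 1–20 → 44 + 20 = 64 bp
Sorted largest to smallest: 64, 24, 19, 19 bp.

64, 24, 19, 19 bp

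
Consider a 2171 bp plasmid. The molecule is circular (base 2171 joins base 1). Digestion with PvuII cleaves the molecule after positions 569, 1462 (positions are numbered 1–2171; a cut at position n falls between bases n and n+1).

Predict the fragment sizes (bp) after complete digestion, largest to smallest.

1278, 893 bp

Circular molecule, 2 cuts → 2 fragments:
  1462 − 569 = 893 bp
  wrap: 2171 − 1462 + 569 = 1278 bp
Sorted largest to smallest: 1278, 893 bp.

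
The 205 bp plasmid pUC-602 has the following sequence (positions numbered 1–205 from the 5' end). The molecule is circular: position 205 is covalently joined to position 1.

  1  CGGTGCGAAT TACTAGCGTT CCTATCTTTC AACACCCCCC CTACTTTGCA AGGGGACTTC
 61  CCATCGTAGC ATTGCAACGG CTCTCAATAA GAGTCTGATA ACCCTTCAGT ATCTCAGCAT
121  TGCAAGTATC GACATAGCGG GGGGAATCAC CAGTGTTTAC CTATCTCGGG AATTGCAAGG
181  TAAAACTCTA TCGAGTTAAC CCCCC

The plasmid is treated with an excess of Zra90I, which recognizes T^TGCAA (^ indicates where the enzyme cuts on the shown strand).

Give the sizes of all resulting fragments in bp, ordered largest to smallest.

78, 53, 48, 26 bp

Zra90I sites (TTGCAA) start at positions 46, 72, 120, 173.
Zra90I cuts after the first base of each site, so after positions 46, 72, 120, 173.
Circular molecule, 4 cuts → 4 fragments:
  47–72 → 26 bp
  73–120 → 48 bp
  121–173 → 53 bp
  174–205 then 1–46 → 32 + 46 = 78 bp
Sorted largest to smallest: 78, 53, 48, 26 bp.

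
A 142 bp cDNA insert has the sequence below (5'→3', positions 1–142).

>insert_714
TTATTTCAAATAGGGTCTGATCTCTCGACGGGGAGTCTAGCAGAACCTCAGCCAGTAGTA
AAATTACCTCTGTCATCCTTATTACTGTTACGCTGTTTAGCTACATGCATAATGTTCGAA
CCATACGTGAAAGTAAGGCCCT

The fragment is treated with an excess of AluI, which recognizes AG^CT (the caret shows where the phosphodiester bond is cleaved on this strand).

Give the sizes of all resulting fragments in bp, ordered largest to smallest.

100, 42 bp

The AluI site (AGCT) starts at position 99.
AluI cuts after base 2 of each site, so after position 100.
Linear molecule, 1 cut → 2 fragments:
  1–100 → 100 bp
  101–142 → 42 bp
Sorted largest to smallest: 100, 42 bp.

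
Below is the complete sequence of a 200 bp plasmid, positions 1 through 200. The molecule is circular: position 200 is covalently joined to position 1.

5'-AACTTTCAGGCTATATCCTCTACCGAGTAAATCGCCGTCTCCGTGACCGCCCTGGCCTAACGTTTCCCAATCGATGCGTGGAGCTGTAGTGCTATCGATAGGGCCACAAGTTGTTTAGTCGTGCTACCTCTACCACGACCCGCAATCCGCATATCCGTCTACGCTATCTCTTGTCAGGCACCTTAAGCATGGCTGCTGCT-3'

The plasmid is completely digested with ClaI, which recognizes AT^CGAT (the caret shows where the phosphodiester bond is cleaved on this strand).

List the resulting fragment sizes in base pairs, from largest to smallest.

ClaI sites (ATCGAT) start at positions 70, 94.
ClaI cuts after base 2 of each site, so after positions 71, 95.
Circular molecule, 2 cuts → 2 fragments:
  72–95 → 24 bp
  96–200 then 1–71 → 105 + 71 = 176 bp
Sorted largest to smallest: 176, 24 bp.

176, 24 bp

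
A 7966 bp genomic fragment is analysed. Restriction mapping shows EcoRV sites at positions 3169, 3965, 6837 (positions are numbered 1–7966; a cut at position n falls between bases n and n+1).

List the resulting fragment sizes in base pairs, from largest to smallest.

3169, 2872, 1129, 796 bp

Linear molecule, 3 cuts → 4 fragments:
  3169 − 0 = 3169 bp
  3965 − 3169 = 796 bp
  6837 − 3965 = 2872 bp
  7966 − 6837 = 1129 bp
Sorted largest to smallest: 3169, 2872, 1129, 796 bp.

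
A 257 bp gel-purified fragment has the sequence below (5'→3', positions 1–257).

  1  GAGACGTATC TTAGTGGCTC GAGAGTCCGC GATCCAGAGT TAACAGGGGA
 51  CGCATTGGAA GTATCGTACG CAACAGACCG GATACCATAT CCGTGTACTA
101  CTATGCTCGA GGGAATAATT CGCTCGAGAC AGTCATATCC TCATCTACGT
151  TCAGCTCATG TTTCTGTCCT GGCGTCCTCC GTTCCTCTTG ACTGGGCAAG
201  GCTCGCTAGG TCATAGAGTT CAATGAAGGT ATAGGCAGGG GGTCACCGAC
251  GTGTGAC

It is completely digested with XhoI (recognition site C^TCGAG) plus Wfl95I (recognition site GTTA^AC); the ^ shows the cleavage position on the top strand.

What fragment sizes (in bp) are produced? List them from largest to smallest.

134, 64, 24, 18, 17 bp

XhoI sites (CTCGAG) start at positions 18, 106, 123.
XhoI cuts after the first base of each site, so after positions 18, 106, 123.
The Wfl95I site (GTTAAC) starts at position 39.
Wfl95I cuts after base 4 of each site, so after position 42.
Combined cut positions: 18, 42, 106, 123.
Linear molecule, 4 cuts → 5 fragments:
  1–18 → 18 bp
  19–42 → 24 bp
  43–106 → 64 bp
  107–123 → 17 bp
  124–257 → 134 bp
Sorted largest to smallest: 134, 64, 24, 18, 17 bp.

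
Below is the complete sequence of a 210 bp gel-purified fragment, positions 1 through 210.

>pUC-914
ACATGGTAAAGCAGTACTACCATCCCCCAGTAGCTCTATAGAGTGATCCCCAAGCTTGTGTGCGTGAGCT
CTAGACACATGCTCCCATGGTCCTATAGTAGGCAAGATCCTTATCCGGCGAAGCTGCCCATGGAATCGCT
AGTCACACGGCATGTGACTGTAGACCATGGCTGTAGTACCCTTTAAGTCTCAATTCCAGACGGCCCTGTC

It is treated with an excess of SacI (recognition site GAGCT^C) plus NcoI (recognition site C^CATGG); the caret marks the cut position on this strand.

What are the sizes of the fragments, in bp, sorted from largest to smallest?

The SacI site (GAGCTC) starts at position 66.
SacI cuts after base 5 of each site (before the last base), so after position 70.
NcoI sites (CCATGG) start at positions 85, 128, 165.
NcoI cuts after the first base of each site, so after positions 85, 128, 165.
Combined cut positions: 70, 85, 128, 165.
Linear molecule, 4 cuts → 5 fragments:
  1–70 → 70 bp
  71–85 → 15 bp
  86–128 → 43 bp
  129–165 → 37 bp
  166–210 → 45 bp
Sorted largest to smallest: 70, 45, 43, 37, 15 bp.

70, 45, 43, 37, 15 bp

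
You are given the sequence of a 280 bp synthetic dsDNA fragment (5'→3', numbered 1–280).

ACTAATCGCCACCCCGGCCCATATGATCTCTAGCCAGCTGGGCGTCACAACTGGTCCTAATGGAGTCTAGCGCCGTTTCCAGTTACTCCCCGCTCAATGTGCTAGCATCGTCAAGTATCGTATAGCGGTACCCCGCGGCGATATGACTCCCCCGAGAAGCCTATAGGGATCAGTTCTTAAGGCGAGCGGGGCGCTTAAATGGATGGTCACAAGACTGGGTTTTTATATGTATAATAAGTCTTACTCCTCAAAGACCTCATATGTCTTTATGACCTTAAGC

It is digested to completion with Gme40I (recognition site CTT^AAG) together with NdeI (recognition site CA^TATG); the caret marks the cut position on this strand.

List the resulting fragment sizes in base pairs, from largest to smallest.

157, 81, 21, 17, 4 bp

Gme40I sites (CTTAAG) start at positions 176, 274.
Gme40I cuts after base 3 of each site, so after positions 178, 276.
NdeI sites (CATATG) start at positions 20, 258.
NdeI cuts after base 2 of each site, so after positions 21, 259.
Combined cut positions: 21, 178, 259, 276.
Linear molecule, 4 cuts → 5 fragments:
  1–21 → 21 bp
  22–178 → 157 bp
  179–259 → 81 bp
  260–276 → 17 bp
  277–280 → 4 bp
Sorted largest to smallest: 157, 81, 21, 17, 4 bp.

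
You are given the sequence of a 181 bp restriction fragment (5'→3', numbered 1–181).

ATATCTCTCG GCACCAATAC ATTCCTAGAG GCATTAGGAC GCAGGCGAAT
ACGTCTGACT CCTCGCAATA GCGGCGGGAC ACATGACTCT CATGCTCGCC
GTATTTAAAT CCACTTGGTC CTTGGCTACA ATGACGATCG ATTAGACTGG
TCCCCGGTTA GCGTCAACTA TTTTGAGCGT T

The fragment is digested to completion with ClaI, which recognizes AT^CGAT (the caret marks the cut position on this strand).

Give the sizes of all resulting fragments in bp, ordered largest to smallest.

138, 43 bp

The ClaI site (ATCGAT) starts at position 137.
ClaI cuts after base 2 of each site, so after position 138.
Linear molecule, 1 cut → 2 fragments:
  1–138 → 138 bp
  139–181 → 43 bp
Sorted largest to smallest: 138, 43 bp.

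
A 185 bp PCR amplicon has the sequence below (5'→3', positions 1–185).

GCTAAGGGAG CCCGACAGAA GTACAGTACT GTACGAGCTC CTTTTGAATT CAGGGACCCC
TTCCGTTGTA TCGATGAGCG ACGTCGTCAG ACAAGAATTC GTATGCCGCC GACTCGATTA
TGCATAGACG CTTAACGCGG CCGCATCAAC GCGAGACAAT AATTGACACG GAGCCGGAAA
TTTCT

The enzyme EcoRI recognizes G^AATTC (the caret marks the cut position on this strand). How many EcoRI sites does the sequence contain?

2

GAATTC occurs starting at positions 46, 95.
EcoRI cuts at 2 sites.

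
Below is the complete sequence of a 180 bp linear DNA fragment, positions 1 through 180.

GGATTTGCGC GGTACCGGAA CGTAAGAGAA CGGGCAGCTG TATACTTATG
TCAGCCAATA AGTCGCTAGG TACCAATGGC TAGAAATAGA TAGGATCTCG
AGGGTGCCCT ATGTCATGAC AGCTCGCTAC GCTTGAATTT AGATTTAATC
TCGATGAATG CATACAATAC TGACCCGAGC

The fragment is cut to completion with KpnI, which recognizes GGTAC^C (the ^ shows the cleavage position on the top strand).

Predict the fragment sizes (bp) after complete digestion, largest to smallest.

107, 58, 15 bp

KpnI sites (GGTACC) start at positions 11, 69.
KpnI cuts after base 5 of each site (before the last base), so after positions 15, 73.
Linear molecule, 2 cuts → 3 fragments:
  1–15 → 15 bp
  16–73 → 58 bp
  74–180 → 107 bp
Sorted largest to smallest: 107, 58, 15 bp.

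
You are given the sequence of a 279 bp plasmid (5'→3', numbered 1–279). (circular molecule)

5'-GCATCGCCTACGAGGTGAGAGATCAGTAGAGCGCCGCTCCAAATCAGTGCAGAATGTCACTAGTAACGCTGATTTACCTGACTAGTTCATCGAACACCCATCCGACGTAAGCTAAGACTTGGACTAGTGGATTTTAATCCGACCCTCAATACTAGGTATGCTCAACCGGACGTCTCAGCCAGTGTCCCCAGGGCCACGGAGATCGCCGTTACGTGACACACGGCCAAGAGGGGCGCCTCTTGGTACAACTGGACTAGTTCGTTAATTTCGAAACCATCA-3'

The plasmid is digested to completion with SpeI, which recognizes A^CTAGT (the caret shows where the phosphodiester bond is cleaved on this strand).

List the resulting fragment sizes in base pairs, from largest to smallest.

SpeI sites (ACTAGT) start at positions 59, 81, 123, 253.
SpeI cuts after the first base of each site, so after positions 59, 81, 123, 253.
Circular molecule, 4 cuts → 4 fragments:
  60–81 → 22 bp
  82–123 → 42 bp
  124–253 → 130 bp
  254–279 then 1–59 → 26 + 59 = 85 bp
Sorted largest to smallest: 130, 85, 42, 22 bp.

130, 85, 42, 22 bp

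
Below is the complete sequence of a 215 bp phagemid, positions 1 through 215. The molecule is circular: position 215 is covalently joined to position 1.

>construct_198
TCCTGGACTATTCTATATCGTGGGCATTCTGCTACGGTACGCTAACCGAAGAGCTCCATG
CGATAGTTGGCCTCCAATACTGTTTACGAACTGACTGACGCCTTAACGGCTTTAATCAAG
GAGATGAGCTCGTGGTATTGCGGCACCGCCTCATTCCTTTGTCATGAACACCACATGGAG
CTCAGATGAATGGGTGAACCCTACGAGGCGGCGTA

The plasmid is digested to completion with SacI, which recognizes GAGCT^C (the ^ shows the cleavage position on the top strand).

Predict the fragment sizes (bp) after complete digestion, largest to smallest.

SacI sites (GAGCTC) start at positions 51, 126, 178.
SacI cuts after base 5 of each site (before the last base), so after positions 55, 130, 182.
Circular molecule, 3 cuts → 3 fragments:
  56–130 → 75 bp
  131–182 → 52 bp
  183–215 then 1–55 → 33 + 55 = 88 bp
Sorted largest to smallest: 88, 75, 52 bp.

88, 75, 52 bp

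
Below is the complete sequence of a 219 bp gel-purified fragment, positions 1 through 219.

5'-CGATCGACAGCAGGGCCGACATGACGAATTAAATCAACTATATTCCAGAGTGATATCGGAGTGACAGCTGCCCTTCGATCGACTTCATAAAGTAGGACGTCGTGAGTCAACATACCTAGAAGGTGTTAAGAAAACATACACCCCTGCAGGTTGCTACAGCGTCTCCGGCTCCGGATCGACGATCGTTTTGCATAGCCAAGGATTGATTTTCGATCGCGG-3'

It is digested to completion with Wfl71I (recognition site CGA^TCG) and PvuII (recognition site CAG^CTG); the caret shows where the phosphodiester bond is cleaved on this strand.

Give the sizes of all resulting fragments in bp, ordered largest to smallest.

104, 64, 31, 11, 6, 3 bp

Wfl71I sites (CGATCG) start at positions 1, 76, 180, 211.
Wfl71I cuts after base 3 of each site, so after positions 3, 78, 182, 213.
The PvuII site (CAGCTG) starts at position 65.
PvuII cuts after base 3 of each site, so after position 67.
Combined cut positions: 3, 67, 78, 182, 213.
Linear molecule, 5 cuts → 6 fragments:
  1–3 → 3 bp
  4–67 → 64 bp
  68–78 → 11 bp
  79–182 → 104 bp
  183–213 → 31 bp
  214–219 → 6 bp
Sorted largest to smallest: 104, 64, 31, 11, 6, 3 bp.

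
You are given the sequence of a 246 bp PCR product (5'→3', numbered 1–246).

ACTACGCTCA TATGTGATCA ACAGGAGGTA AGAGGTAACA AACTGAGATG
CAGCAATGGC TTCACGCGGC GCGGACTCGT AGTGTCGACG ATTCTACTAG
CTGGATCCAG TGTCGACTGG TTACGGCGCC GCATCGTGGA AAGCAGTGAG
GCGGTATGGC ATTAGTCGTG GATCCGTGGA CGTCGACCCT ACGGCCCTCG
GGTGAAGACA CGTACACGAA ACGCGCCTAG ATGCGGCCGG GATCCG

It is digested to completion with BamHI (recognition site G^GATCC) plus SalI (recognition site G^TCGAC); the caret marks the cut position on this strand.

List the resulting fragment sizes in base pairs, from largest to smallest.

84, 58, 58, 19, 12, 9, 6 bp

BamHI sites (GGATCC) start at positions 103, 170, 240.
BamHI cuts after the first base of each site, so after positions 103, 170, 240.
SalI sites (GTCGAC) start at positions 84, 112, 182.
SalI cuts after the first base of each site, so after positions 84, 112, 182.
Combined cut positions: 84, 103, 112, 170, 182, 240.
Linear molecule, 6 cuts → 7 fragments:
  1–84 → 84 bp
  85–103 → 19 bp
  104–112 → 9 bp
  113–170 → 58 bp
  171–182 → 12 bp
  183–240 → 58 bp
  241–246 → 6 bp
Sorted largest to smallest: 84, 58, 58, 19, 12, 9, 6 bp.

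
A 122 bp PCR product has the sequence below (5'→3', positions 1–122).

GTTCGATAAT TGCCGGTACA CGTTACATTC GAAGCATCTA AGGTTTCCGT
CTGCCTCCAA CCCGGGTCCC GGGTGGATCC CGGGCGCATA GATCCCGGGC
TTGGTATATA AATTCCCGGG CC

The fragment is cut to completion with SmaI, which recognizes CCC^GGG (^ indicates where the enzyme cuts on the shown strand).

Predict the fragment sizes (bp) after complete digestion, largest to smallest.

SmaI sites (CCCGGG) start at positions 61, 68, 79, 94, 115.
SmaI cuts after base 3 of each site, so after positions 63, 70, 81, 96, 117.
Linear molecule, 5 cuts → 6 fragments:
  1–63 → 63 bp
  64–70 → 7 bp
  71–81 → 11 bp
  82–96 → 15 bp
  97–117 → 21 bp
  118–122 → 5 bp
Sorted largest to smallest: 63, 21, 15, 11, 7, 5 bp.

63, 21, 15, 11, 7, 5 bp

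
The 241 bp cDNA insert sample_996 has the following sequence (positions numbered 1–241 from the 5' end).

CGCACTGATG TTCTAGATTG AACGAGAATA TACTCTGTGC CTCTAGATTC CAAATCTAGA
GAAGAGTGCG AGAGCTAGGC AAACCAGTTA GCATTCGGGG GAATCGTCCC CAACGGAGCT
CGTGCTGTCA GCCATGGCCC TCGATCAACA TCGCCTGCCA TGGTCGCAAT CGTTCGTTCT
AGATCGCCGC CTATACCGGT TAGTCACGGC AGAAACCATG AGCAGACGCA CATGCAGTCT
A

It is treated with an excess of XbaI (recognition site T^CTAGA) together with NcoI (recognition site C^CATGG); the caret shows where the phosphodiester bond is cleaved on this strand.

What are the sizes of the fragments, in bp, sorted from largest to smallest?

XbaI sites (TCTAGA) start at positions 12, 42, 55, 178.
XbaI cuts after the first base of each site, so after positions 12, 42, 55, 178.
NcoI sites (CCATGG) start at positions 132, 158.
NcoI cuts after the first base of each site, so after positions 132, 158.
Combined cut positions: 12, 42, 55, 132, 158, 178.
Linear molecule, 6 cuts → 7 fragments:
  1–12 → 12 bp
  13–42 → 30 bp
  43–55 → 13 bp
  56–132 → 77 bp
  133–158 → 26 bp
  159–178 → 20 bp
  179–241 → 63 bp
Sorted largest to smallest: 77, 63, 30, 26, 20, 13, 12 bp.

77, 63, 30, 26, 20, 13, 12 bp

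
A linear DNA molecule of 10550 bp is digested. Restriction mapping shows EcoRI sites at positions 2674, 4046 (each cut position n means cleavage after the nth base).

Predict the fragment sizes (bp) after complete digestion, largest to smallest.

6504, 2674, 1372 bp

Linear molecule, 2 cuts → 3 fragments:
  2674 − 0 = 2674 bp
  4046 − 2674 = 1372 bp
  10550 − 4046 = 6504 bp
Sorted largest to smallest: 6504, 2674, 1372 bp.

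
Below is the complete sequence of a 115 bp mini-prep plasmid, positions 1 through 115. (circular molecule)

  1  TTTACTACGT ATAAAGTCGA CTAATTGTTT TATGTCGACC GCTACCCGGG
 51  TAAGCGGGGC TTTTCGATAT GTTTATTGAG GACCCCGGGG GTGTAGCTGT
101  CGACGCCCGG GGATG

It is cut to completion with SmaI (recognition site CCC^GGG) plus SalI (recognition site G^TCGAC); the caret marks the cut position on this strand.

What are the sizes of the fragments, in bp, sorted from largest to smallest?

39, 23, 18, 13, 13, 9 bp

SmaI sites (CCCGGG) start at positions 45, 84, 106.
SmaI cuts after base 3 of each site, so after positions 47, 86, 108.
SalI sites (GTCGAC) start at positions 16, 34, 99.
SalI cuts after the first base of each site, so after positions 16, 34, 99.
Combined cut positions: 16, 34, 47, 86, 99, 108.
Circular molecule, 6 cuts → 6 fragments:
  17–34 → 18 bp
  35–47 → 13 bp
  48–86 → 39 bp
  87–99 → 13 bp
  100–108 → 9 bp
  109–115 then 1–16 → 7 + 16 = 23 bp
Sorted largest to smallest: 39, 23, 18, 13, 13, 9 bp.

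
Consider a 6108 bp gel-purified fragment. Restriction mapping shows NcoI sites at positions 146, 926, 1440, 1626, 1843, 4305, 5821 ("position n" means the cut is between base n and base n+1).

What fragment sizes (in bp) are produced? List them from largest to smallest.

Linear molecule, 7 cuts → 8 fragments:
  146 − 0 = 146 bp
  926 − 146 = 780 bp
  1440 − 926 = 514 bp
  1626 − 1440 = 186 bp
  1843 − 1626 = 217 bp
  4305 − 1843 = 2462 bp
  5821 − 4305 = 1516 bp
  6108 − 5821 = 287 bp
Sorted largest to smallest: 2462, 1516, 780, 514, 287, 217, 186, 146 bp.

2462, 1516, 780, 514, 287, 217, 186, 146 bp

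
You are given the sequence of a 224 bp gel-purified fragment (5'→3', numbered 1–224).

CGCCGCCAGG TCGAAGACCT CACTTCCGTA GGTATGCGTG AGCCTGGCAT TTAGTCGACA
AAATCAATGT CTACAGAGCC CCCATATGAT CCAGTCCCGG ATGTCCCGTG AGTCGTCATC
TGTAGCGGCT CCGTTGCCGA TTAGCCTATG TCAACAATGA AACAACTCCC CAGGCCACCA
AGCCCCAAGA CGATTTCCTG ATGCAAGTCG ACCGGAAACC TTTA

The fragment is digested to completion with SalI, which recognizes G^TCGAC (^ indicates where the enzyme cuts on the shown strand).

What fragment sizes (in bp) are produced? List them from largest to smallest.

153, 54, 17 bp

SalI sites (GTCGAC) start at positions 54, 207.
SalI cuts after the first base of each site, so after positions 54, 207.
Linear molecule, 2 cuts → 3 fragments:
  1–54 → 54 bp
  55–207 → 153 bp
  208–224 → 17 bp
Sorted largest to smallest: 153, 54, 17 bp.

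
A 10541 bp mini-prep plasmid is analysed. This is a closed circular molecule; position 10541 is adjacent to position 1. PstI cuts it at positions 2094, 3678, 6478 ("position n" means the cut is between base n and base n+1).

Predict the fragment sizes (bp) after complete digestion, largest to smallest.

Circular molecule, 3 cuts → 3 fragments:
  3678 − 2094 = 1584 bp
  6478 − 3678 = 2800 bp
  wrap: 10541 − 6478 + 2094 = 6157 bp
Sorted largest to smallest: 6157, 2800, 1584 bp.

6157, 2800, 1584 bp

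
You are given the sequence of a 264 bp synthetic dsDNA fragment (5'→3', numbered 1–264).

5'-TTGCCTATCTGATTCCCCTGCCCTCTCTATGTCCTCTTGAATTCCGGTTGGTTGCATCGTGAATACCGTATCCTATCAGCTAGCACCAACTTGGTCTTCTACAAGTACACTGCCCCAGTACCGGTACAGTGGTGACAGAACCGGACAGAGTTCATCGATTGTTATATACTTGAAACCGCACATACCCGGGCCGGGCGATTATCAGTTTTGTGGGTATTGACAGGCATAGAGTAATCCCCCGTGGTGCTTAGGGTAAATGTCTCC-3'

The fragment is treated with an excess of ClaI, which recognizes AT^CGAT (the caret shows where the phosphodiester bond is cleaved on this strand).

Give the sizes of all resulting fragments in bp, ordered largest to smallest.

The ClaI site (ATCGAT) starts at position 154.
ClaI cuts after base 2 of each site, so after position 155.
Linear molecule, 1 cut → 2 fragments:
  1–155 → 155 bp
  156–264 → 109 bp
Sorted largest to smallest: 155, 109 bp.

155, 109 bp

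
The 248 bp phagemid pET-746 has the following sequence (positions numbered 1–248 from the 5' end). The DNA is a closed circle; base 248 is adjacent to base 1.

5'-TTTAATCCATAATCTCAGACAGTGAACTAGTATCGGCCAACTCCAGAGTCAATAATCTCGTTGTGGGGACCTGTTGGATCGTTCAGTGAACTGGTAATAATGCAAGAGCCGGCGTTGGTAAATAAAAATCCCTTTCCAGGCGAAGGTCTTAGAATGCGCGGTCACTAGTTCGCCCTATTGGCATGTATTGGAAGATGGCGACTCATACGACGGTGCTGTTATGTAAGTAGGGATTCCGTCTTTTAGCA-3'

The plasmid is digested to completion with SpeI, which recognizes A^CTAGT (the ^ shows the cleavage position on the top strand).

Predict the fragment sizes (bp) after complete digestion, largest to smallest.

138, 110 bp

SpeI sites (ACTAGT) start at positions 26, 164.
SpeI cuts after the first base of each site, so after positions 26, 164.
Circular molecule, 2 cuts → 2 fragments:
  27–164 → 138 bp
  165–248 then 1–26 → 84 + 26 = 110 bp
Sorted largest to smallest: 138, 110 bp.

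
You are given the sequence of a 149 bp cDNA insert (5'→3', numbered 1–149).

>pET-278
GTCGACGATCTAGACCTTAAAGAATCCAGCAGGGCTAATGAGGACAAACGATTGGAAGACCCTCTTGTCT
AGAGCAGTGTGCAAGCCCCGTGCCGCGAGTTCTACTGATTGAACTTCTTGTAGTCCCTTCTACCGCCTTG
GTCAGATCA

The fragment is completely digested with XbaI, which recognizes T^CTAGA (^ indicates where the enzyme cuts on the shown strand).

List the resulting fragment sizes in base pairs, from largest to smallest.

XbaI sites (TCTAGA) start at positions 9, 68.
XbaI cuts after the first base of each site, so after positions 9, 68.
Linear molecule, 2 cuts → 3 fragments:
  1–9 → 9 bp
  10–68 → 59 bp
  69–149 → 81 bp
Sorted largest to smallest: 81, 59, 9 bp.

81, 59, 9 bp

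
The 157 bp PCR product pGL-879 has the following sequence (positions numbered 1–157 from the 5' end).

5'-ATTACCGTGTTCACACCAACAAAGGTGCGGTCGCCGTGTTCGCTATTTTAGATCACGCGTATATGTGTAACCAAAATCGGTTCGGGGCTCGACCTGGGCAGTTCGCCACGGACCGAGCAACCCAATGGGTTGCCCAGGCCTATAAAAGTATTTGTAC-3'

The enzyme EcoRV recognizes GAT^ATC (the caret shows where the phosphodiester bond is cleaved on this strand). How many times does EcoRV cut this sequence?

0

No occurrence of GATATC is present in the sequence.
EcoRV does not cut: 0 sites.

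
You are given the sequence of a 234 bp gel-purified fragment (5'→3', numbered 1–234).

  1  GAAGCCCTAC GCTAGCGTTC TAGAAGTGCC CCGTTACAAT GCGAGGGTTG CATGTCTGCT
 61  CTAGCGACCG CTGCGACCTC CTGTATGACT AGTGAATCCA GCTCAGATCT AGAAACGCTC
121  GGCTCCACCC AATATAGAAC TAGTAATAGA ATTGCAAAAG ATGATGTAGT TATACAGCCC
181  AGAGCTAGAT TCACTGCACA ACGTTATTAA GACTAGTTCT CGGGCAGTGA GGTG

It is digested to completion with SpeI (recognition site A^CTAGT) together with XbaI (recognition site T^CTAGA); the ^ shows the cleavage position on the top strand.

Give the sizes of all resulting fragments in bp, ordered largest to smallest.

73, 69, 31, 22, 20, 19 bp

SpeI sites (ACTAGT) start at positions 88, 139, 212.
SpeI cuts after the first base of each site, so after positions 88, 139, 212.
XbaI sites (TCTAGA) start at positions 19, 108.
XbaI cuts after the first base of each site, so after positions 19, 108.
Combined cut positions: 19, 88, 108, 139, 212.
Linear molecule, 5 cuts → 6 fragments:
  1–19 → 19 bp
  20–88 → 69 bp
  89–108 → 20 bp
  109–139 → 31 bp
  140–212 → 73 bp
  213–234 → 22 bp
Sorted largest to smallest: 73, 69, 31, 22, 20, 19 bp.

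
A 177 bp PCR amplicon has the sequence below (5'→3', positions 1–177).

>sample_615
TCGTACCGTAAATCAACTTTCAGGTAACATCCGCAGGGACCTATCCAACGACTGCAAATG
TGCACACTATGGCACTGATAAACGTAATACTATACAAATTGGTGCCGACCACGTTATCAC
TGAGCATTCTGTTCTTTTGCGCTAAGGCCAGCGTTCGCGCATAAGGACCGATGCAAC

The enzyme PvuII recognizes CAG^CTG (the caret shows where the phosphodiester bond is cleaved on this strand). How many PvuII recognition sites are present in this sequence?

0

No occurrence of CAGCTG is present in the sequence.
PvuII does not cut: 0 sites.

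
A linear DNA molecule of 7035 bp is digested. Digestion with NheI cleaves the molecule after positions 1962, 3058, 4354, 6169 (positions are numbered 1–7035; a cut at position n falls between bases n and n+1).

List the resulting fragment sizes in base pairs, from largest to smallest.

1962, 1815, 1296, 1096, 866 bp

Linear molecule, 4 cuts → 5 fragments:
  1962 − 0 = 1962 bp
  3058 − 1962 = 1096 bp
  4354 − 3058 = 1296 bp
  6169 − 4354 = 1815 bp
  7035 − 6169 = 866 bp
Sorted largest to smallest: 1962, 1815, 1296, 1096, 866 bp.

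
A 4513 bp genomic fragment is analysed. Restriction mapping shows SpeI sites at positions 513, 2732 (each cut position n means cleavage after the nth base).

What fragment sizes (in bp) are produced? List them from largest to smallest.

2219, 1781, 513 bp

Linear molecule, 2 cuts → 3 fragments:
  513 − 0 = 513 bp
  2732 − 513 = 2219 bp
  4513 − 2732 = 1781 bp
Sorted largest to smallest: 2219, 1781, 513 bp.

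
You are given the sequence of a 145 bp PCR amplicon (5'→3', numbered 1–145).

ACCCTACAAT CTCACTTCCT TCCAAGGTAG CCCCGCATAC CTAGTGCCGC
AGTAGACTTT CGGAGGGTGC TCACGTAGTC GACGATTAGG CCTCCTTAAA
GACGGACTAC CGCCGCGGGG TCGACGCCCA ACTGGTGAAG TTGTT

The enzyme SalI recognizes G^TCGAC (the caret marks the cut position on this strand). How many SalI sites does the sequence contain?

2

GTCGAC occurs starting at positions 78, 120.
SalI cuts at 2 sites.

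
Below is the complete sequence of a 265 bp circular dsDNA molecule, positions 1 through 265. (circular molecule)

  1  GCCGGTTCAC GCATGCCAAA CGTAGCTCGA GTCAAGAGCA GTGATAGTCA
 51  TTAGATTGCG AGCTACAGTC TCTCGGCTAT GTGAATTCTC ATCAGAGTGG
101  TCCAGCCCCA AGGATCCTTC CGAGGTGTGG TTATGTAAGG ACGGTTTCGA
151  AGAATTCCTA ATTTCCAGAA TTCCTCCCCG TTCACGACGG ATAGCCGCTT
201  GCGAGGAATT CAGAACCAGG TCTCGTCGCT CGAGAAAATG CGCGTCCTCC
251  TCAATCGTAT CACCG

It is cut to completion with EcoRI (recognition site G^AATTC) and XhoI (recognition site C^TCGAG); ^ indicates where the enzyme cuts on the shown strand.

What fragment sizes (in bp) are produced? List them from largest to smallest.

69, 62, 57, 38, 23, 16 bp

EcoRI sites (GAATTC) start at positions 83, 152, 168, 206.
EcoRI cuts after the first base of each site, so after positions 83, 152, 168, 206.
XhoI sites (CTCGAG) start at positions 26, 229.
XhoI cuts after the first base of each site, so after positions 26, 229.
Combined cut positions: 26, 83, 152, 168, 206, 229.
Circular molecule, 6 cuts → 6 fragments:
  27–83 → 57 bp
  84–152 → 69 bp
  153–168 → 16 bp
  169–206 → 38 bp
  207–229 → 23 bp
  230–265 then 1–26 → 36 + 26 = 62 bp
Sorted largest to smallest: 69, 62, 57, 38, 23, 16 bp.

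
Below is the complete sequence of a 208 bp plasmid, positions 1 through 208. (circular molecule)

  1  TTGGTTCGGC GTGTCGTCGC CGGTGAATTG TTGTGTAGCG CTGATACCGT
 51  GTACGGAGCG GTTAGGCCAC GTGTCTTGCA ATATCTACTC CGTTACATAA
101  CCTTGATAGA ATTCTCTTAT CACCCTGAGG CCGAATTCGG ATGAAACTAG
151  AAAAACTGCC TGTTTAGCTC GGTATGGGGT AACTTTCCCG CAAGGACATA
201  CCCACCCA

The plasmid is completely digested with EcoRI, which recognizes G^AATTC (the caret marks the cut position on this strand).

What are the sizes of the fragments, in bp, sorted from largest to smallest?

EcoRI sites (GAATTC) start at positions 109, 133.
EcoRI cuts after the first base of each site, so after positions 109, 133.
Circular molecule, 2 cuts → 2 fragments:
  110–133 → 24 bp
  134–208 then 1–109 → 75 + 109 = 184 bp
Sorted largest to smallest: 184, 24 bp.

184, 24 bp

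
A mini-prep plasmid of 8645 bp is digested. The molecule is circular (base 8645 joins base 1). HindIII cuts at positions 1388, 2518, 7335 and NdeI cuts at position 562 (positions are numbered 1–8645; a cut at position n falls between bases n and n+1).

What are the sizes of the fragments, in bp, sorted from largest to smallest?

4817, 1872, 1130, 826 bp

Combined cut positions (sorted): 562, 1388, 2518, 7335.
Circular molecule, 4 cuts → 4 fragments:
  1388 − 562 = 826 bp
  2518 − 1388 = 1130 bp
  7335 − 2518 = 4817 bp
  wrap: 8645 − 7335 + 562 = 1872 bp
Sorted largest to smallest: 4817, 1872, 1130, 826 bp.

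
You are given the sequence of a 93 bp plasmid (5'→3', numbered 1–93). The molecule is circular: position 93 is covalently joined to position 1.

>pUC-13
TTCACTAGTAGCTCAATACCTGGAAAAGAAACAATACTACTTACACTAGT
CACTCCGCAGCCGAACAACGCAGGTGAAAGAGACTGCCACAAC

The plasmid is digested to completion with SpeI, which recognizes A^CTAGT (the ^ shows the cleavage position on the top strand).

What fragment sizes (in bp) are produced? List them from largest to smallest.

52, 41 bp

SpeI sites (ACTAGT) start at positions 4, 45.
SpeI cuts after the first base of each site, so after positions 4, 45.
Circular molecule, 2 cuts → 2 fragments:
  5–45 → 41 bp
  46–93 then 1–4 → 48 + 4 = 52 bp
Sorted largest to smallest: 52, 41 bp.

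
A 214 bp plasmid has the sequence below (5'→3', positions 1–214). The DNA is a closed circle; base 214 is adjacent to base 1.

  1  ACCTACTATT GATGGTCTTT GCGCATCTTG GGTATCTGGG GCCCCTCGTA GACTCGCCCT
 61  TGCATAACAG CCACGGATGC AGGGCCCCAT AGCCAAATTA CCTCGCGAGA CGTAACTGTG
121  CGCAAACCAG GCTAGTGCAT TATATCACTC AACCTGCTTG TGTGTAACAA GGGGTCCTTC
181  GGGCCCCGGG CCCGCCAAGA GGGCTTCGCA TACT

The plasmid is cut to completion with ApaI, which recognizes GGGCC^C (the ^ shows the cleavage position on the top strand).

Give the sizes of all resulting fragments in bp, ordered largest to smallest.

99, 65, 43, 7 bp

ApaI sites (GGGCCC) start at positions 39, 82, 181, 188.
ApaI cuts after base 5 of each site (before the last base), so after positions 43, 86, 185, 192.
Circular molecule, 4 cuts → 4 fragments:
  44–86 → 43 bp
  87–185 → 99 bp
  186–192 → 7 bp
  193–214 then 1–43 → 22 + 43 = 65 bp
Sorted largest to smallest: 99, 65, 43, 7 bp.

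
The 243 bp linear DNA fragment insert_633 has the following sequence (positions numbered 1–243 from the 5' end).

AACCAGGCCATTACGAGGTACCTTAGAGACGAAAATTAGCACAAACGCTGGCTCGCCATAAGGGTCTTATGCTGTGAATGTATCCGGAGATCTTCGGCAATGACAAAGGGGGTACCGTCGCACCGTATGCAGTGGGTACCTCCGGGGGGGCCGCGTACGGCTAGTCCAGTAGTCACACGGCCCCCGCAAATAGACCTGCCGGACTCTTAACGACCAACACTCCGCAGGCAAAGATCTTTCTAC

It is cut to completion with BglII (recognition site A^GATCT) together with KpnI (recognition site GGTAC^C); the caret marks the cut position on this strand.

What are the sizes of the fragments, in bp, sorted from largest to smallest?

BglII sites (AGATCT) start at positions 88, 232.
BglII cuts after the first base of each site, so after positions 88, 232.
KpnI sites (GGTACC) start at positions 17, 111, 135.
KpnI cuts after base 5 of each site (before the last base), so after positions 21, 115, 139.
Combined cut positions: 21, 88, 115, 139, 232.
Linear molecule, 5 cuts → 6 fragments:
  1–21 → 21 bp
  22–88 → 67 bp
  89–115 → 27 bp
  116–139 → 24 bp
  140–232 → 93 bp
  233–243 → 11 bp
Sorted largest to smallest: 93, 67, 27, 24, 21, 11 bp.

93, 67, 27, 24, 21, 11 bp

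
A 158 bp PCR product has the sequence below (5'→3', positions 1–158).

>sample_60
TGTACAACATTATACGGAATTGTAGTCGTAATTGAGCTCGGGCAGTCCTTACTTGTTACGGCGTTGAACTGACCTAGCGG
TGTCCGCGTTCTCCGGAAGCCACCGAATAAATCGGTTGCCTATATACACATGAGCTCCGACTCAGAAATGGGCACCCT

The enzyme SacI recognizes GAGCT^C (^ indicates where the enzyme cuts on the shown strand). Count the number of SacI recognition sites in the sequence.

2

GAGCTC occurs starting at positions 34, 132.
SacI cuts at 2 sites.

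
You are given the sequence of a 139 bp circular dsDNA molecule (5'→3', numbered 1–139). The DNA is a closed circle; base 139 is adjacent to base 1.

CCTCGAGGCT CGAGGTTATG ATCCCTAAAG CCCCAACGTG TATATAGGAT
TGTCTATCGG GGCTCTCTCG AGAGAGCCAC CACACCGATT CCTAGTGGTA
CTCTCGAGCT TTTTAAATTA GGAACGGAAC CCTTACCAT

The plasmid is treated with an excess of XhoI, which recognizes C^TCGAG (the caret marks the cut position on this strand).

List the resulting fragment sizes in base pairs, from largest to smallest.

XhoI sites (CTCGAG) start at positions 2, 9, 67, 103.
XhoI cuts after the first base of each site, so after positions 2, 9, 67, 103.
Circular molecule, 4 cuts → 4 fragments:
  3–9 → 7 bp
  10–67 → 58 bp
  68–103 → 36 bp
  104–139 then 1–2 → 36 + 2 = 38 bp
Sorted largest to smallest: 58, 38, 36, 7 bp.

58, 38, 36, 7 bp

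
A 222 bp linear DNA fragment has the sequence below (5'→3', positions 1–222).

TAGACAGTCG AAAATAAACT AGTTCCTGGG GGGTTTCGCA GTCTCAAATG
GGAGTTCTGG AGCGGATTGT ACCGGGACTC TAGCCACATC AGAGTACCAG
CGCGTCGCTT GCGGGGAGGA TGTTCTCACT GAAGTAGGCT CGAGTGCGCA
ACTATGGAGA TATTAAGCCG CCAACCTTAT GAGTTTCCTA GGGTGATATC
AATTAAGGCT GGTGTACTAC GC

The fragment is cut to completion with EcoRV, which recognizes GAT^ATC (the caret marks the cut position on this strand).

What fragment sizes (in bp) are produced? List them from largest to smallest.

The EcoRV site (GATATC) starts at position 195.
EcoRV cuts after base 3 of each site, so after position 197.
Linear molecule, 1 cut → 2 fragments:
  1–197 → 197 bp
  198–222 → 25 bp
Sorted largest to smallest: 197, 25 bp.

197, 25 bp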